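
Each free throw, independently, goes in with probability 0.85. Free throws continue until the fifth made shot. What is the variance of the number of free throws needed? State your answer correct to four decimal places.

1.0381

Y = total free throws until the fifth success; negative binomial with r=5, p=0.85.
Var(Y) = r(1−p)/p² = 5·0.15 / 0.85² = 1.038062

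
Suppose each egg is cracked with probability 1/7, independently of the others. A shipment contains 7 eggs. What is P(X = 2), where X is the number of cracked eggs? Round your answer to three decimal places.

0.198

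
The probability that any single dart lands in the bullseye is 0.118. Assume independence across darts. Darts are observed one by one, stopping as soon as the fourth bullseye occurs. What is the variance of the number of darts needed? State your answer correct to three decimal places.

253.375

Y = total darts until the fourth success; negative binomial with r=4, p=0.118.
Var(Y) = r(1−p)/p² = 4·0.882 / 0.118² = 253.37547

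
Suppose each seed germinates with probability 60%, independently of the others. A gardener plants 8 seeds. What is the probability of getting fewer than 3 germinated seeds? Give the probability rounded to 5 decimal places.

0.04981

X ~ Binomial(8, 0.60); P(X ≤ 2) = Σ C(8,k) p^k (1−p)^(8−k) over k:
  k=0: C(8,0)·0.60^0·0.40^8 = 0.0006554
  k=1: C(8,1)·0.60^1·0.40^7 = 0.0078643
  k=2: C(8,2)·0.60^2·0.40^6 = 0.0412877
Total = 0.0498074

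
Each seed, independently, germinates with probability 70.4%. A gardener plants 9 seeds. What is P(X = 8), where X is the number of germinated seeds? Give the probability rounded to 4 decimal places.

0.1607

X ~ Binomial(n=9, p=0.704).
P(X=8) = C(9,8) · p^8 · (1−p)^1
= 9 · 0.060337 · 0.296 = 0.160737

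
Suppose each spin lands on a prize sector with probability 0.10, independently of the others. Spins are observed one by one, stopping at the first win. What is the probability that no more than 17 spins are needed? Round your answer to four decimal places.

0.8332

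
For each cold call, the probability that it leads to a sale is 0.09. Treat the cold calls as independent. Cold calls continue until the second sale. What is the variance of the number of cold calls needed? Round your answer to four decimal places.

Y = total cold calls until the second success; negative binomial with r=2, p=0.09.
Var(Y) = r(1−p)/p² = 2·0.91 / 0.09² = 224.691358

224.6914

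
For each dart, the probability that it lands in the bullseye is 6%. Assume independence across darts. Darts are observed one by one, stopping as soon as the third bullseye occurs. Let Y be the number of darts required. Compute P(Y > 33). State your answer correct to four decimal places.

Needing more than 33 darts ⇔ fewer than 3 successes in the first 33. With X ~ Binomial(33, 0.06), P(Y > 33) = P(X ≤ 2).
  k=0: C(33,0)·0.06^0·0.94^33 = 0.129783
  k=1: C(33,1)·0.06^1·0.94^32 = 0.273374
  k=2: C(33,2)·0.06^2·0.94^31 = 0.279190
P(X ≤ 2) = 0.682347

0.6823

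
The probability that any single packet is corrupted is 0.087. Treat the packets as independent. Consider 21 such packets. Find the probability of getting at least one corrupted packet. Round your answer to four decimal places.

P(at least one) = 1 − P(none) = 1 − (1 − 0.087)^21
= 1 − 0.147872 = 0.852128

0.8521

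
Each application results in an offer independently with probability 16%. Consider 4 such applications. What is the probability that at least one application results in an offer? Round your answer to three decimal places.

0.502

P(at least one) = 1 − P(none) = 1 − (1 − 0.16)^4
= 1 − 0.49787 = 0.50213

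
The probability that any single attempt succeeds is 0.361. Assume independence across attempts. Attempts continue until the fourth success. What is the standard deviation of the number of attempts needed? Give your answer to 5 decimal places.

Y = total attempts until the fourth success; negative binomial with r=4, p=0.361.
SD(Y) = √[r(1−p)/p²] = √(19.6131092) = 4.4286690

4.42867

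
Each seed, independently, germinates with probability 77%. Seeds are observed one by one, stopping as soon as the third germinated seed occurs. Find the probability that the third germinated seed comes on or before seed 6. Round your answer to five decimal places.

Finishing within 6 seeds ⇔ at least 3 successes in the first 6. With X ~ Binomial(6, 0.77), P(Y ≤ 6) = 1 − P(X ≤ 2).
  k=0: C(6,0)·0.77^0·0.23^6 = 0.0001480
  k=1: C(6,1)·0.77^1·0.23^5 = 0.0029736
  k=2: C(6,2)·0.77^2·0.23^4 = 0.0248877
1 − 0.0280093 = 0.9719907

0.97199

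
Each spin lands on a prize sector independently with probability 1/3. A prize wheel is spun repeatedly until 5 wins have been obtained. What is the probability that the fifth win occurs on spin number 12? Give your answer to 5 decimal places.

Y = trial on which the fifth success occurs; negative binomial, r=5, p=0.333333.
P(Y=12) = C(11,4) · p^5 · (1−p)^7
= 330 · 0.0041152 · 0.058528 = 0.0794820

0.07948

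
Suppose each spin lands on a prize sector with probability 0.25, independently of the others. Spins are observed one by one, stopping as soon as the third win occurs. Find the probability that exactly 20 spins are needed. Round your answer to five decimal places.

0.02008

Y = trial on which the third success occurs; negative binomial, r=3, p=0.25.
P(Y=20) = C(19,2) · p^3 · (1−p)^17
= 171 · 0.015625 · 0.0075169 = 0.0200843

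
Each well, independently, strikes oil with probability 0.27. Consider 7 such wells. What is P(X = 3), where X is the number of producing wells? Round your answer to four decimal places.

X ~ Binomial(n=7, p=0.27).
P(X=3) = C(7,3) · p^3 · (1−p)^4
= 35 · 0.019683 · 0.28398 = 0.195637

0.1956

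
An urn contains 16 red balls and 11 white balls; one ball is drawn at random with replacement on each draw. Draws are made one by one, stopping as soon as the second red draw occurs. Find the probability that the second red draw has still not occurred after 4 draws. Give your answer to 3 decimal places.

0.188

Needing more than 4 draws ⇔ fewer than 2 successes in the first 4. With X ~ Binomial(4, 0.592593), P(Y > 4) = P(X ≤ 1).
  k=0: C(4,0)·0.592593^0·0.407407^4 = 0.02755
  k=1: C(4,1)·0.592593^1·0.407407^3 = 0.16029
P(X ≤ 1) = 0.18784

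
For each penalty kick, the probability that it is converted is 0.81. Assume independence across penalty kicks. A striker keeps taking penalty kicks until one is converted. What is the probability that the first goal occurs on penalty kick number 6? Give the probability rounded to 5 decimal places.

0.00020

Geometric (trials to first success), p = 0.81.
P(Y = 6) = (1−p)^5 · p = 0.00024761 · 0.81 = 0.0002006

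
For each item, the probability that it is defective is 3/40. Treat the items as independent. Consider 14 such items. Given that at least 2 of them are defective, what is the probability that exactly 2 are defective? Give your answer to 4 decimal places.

0.7093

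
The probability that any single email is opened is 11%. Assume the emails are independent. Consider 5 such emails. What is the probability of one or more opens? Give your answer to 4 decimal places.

0.4416

P(at least one) = 1 − P(none) = 1 − (1 − 0.11)^5
= 1 − 0.558406 = 0.441594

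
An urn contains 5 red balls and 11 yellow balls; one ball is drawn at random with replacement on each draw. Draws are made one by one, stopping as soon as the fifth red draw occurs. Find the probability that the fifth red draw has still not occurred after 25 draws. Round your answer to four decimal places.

Needing more than 25 draws ⇔ fewer than 5 successes in the first 25. With X ~ Binomial(25, 0.3125), P(Y > 25) = P(X ≤ 4).
  k=0: C(25,0)·0.3125^0·0.6875^25 = 0.000085
  k=1: C(25,1)·0.3125^1·0.6875^24 = 0.000971
  k=2: C(25,2)·0.3125^2·0.6875^23 = 0.005298
  k=3: C(25,3)·0.3125^3·0.6875^22 = 0.018462
  k=4: C(25,4)·0.3125^4·0.6875^21 = 0.046155
P(X ≤ 4) = 0.070971

0.0710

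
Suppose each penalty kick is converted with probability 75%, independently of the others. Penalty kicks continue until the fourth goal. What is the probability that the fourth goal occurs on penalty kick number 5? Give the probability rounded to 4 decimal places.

0.3164

Y = trial on which the fourth success occurs; negative binomial, r=4, p=0.75.
P(Y=5) = C(4,3) · p^4 · (1−p)^1
= 4 · 0.31641 · 0.25 = 0.316406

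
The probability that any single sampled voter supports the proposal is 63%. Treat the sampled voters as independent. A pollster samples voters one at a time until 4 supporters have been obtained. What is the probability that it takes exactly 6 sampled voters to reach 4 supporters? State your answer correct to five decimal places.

Y = trial on which the fourth success occurs; negative binomial, r=4, p=0.63.
P(Y=6) = C(5,3) · p^4 · (1−p)^2
= 10 · 0.15753 · 0.1369 = 0.2156580

0.21566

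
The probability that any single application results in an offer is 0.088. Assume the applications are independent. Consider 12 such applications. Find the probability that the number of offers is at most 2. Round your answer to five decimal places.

X ~ Binomial(12, 0.088); P(X ≤ 2) = Σ C(12,k) p^k (1−p)^(12−k) over k:
  k=0: C(12,0)·0.088^0·0.912^12 = 0.3310839
  k=1: C(12,1)·0.088^1·0.912^11 = 0.3833603
  k=2: C(12,2)·0.088^2·0.912^10 = 0.2034500
Total = 0.9178942

0.91789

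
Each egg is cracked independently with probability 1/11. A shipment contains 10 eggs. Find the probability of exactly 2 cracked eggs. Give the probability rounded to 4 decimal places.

X ~ Binomial(n=10, p=0.090909).
P(X=2) = C(10,2) · p^2 · (1−p)^8
= 45 · 0.0082645 · 0.46651 = 0.173494

0.1735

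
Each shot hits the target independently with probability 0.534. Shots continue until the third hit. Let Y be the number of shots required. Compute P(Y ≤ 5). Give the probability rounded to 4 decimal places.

0.5636

Finishing within 5 shots ⇔ at least 3 successes in the first 5. With X ~ Binomial(5, 0.534), P(Y ≤ 5) = 1 − P(X ≤ 2).
  k=0: C(5,0)·0.534^0·0.466^5 = 0.021975
  k=1: C(5,1)·0.534^1·0.466^4 = 0.125908
  k=2: C(5,2)·0.534^2·0.466^3 = 0.288563
1 − 0.436446 = 0.563554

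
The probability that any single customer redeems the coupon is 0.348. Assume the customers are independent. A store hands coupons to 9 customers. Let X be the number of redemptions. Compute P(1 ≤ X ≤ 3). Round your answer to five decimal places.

0.59261

X ~ Binomial(9, 0.348); P(1 ≤ X ≤ 3) = Σ C(9,k) p^k (1−p)^(9−k) over k:
  k=1: C(9,1)·0.348^1·0.652^8 = 0.1022828
  k=2: C(9,2)·0.348^2·0.652^7 = 0.2183706
  k=3: C(9,3)·0.348^3·0.652^6 = 0.2719585
Total = 0.5926118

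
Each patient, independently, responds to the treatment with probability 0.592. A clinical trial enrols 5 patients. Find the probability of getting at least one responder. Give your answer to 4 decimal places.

P(at least one) = 1 − P(none) = 1 − (1 − 0.592)^5
= 1 − 0.011306 = 0.988694

0.9887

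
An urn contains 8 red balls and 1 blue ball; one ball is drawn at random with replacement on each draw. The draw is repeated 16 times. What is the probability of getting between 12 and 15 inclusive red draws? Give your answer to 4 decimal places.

X ~ Binomial(16, 0.888889); P(12 ≤ X ≤ 15) = Σ C(16,k) p^k (1−p)^(16−k) over k:
  k=12: C(16,12)·0.888889^12·0.111111^4 = 0.067495
  k=13: C(16,13)·0.888889^13·0.111111^3 = 0.166141
  k=14: C(16,14)·0.888889^14·0.111111^2 = 0.284814
  k=15: C(16,15)·0.888889^15·0.111111^1 = 0.303801
Total = 0.822251

0.8223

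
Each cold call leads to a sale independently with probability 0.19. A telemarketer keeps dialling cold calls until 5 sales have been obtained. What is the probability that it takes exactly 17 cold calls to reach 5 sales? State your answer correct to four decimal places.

0.0359

Y = trial on which the fifth success occurs; negative binomial, r=5, p=0.19.
P(Y=17) = C(16,4) · p^5 · (1−p)^12
= 1820 · 0.00024761 · 0.079766 = 0.035947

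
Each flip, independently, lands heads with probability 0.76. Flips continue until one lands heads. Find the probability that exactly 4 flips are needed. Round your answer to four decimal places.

0.0105

Geometric (trials to first success), p = 0.76.
P(Y = 4) = (1−p)^3 · p = 0.013824 · 0.76 = 0.010506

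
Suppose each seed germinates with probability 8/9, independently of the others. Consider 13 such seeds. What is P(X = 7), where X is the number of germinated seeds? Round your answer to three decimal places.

X ~ Binomial(n=13, p=0.888889).
P(X=7) = C(13,7) · p^7 · (1−p)^6
= 1716 · 0.43846 · 1.8817e-06 = 0.00142

0.001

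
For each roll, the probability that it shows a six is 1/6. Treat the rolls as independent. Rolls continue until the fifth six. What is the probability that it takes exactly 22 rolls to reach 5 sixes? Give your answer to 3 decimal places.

Y = trial on which the fifth success occurs; negative binomial, r=5, p=0.166667.
P(Y=22) = C(21,4) · p^5 · (1−p)^17
= 5985 · 0.0001286 · 0.045073 = 0.03469

0.035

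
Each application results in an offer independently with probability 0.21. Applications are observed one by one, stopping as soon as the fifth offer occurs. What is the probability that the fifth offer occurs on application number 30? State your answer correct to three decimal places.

0.027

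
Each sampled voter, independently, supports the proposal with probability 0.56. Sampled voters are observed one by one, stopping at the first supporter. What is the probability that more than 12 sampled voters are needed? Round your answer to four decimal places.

Y = number of sampled voters to the first success; geometric, p = 0.56.
P(Y > 12) = P(first 12 all fail) = (1−p)^12 = 0.000053

0.0001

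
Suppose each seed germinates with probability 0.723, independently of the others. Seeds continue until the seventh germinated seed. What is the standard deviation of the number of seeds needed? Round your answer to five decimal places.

1.92597

Y = total seeds until the seventh success; negative binomial with r=7, p=0.723.
SD(Y) = √[r(1−p)/p²] = √(3.7093790) = 1.9259748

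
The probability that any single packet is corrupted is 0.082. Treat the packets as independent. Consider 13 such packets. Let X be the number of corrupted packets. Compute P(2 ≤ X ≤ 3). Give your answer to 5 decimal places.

0.27167

X ~ Binomial(13, 0.082); P(2 ≤ X ≤ 3) = Σ C(13,k) p^k (1−p)^(13−k) over k:
  k=2: C(13,2)·0.082^2·0.918^11 = 0.2046406
  k=3: C(13,3)·0.082^3·0.918^10 = 0.0670246
Total = 0.2716652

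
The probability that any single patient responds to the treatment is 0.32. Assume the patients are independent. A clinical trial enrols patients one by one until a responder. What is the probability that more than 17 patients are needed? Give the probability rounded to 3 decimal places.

0.001

Y = number of patients to the first success; geometric, p = 0.32.
P(Y > 17) = P(first 17 all fail) = (1−p)^17 = 0.00142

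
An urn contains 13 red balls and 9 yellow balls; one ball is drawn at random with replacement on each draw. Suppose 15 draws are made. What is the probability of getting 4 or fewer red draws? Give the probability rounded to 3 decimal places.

X ~ Binomial(15, 0.590909); P(X ≤ 4) = Σ C(15,k) p^k (1−p)^(15−k) over k:
  k=0: C(15,0)·0.590909^0·0.409091^15 = 0.00000
  k=1: C(15,1)·0.590909^1·0.409091^14 = 0.00003
  k=2: C(15,2)·0.590909^2·0.409091^13 = 0.00033
  k=3: C(15,3)·0.590909^3·0.409091^12 = 0.00206
  k=4: C(15,4)·0.590909^4·0.409091^11 = 0.00894
Total = 0.01136

0.011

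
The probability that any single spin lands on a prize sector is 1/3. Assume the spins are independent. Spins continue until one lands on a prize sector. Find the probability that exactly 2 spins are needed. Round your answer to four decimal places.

0.2222

Geometric (trials to first success), p = 0.333333.
P(Y = 2) = (1−p)^1 · p = 0.66667 · 0.333333 = 0.222222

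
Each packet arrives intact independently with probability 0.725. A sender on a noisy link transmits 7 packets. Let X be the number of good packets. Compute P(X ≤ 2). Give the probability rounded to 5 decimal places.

X ~ Binomial(7, 0.725); P(X ≤ 2) = Σ C(7,k) p^k (1−p)^(7−k) over k:
  k=0: C(7,0)·0.725^0·0.275^7 = 0.0001189
  k=1: C(7,1)·0.725^1·0.275^6 = 0.0021950
  k=2: C(7,2)·0.725^2·0.275^5 = 0.0173604
Total = 0.0196743

0.01967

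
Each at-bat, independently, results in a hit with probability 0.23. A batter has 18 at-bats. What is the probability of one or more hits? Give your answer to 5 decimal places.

P(at least one) = 1 − P(none) = 1 − (1 − 0.23)^18
= 1 − 0.0090538 = 0.9909462

0.99095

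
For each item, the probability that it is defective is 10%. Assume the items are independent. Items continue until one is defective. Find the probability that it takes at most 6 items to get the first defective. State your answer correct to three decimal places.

Y = number of items to the first success; geometric, p = 0.10.
P(Y ≤ 6) = 1 − (1−p)^6 = 1 − 0.53144 = 0.46856

0.469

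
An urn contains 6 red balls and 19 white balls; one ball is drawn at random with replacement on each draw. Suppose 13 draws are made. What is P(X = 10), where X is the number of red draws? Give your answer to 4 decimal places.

0.0001

X ~ Binomial(n=13, p=0.24).
P(X=10) = C(13,10) · p^10 · (1−p)^3
= 286 · 6.3403e-07 · 0.43898 = 0.000080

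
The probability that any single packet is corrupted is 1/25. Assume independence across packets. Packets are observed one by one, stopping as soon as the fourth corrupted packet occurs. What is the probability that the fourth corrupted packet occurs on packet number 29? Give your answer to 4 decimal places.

0.0030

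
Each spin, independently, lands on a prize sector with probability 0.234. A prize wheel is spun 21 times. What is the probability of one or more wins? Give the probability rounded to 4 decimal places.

0.9963

P(at least one) = 1 − P(none) = 1 − (1 − 0.234)^21
= 1 − 0.003705 = 0.996295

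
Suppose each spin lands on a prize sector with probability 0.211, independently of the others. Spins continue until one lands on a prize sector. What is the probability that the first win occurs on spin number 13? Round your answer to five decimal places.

Geometric (trials to first success), p = 0.211.
P(Y = 13) = (1−p)^12 · p = 0.0582 · 0.211 = 0.0122802

0.01228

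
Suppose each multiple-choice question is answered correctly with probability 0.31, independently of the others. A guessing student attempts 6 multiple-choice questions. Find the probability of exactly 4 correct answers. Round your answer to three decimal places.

X ~ Binomial(n=6, p=0.31).
P(X=4) = C(6,4) · p^4 · (1−p)^2
= 15 · 0.0092352 · 0.4761 = 0.06595

0.066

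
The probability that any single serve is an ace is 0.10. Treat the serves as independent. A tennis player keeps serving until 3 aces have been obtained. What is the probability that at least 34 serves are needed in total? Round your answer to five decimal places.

0.34566

Needing more than 33 serves ⇔ fewer than 3 successes in the first 33. With X ~ Binomial(33, 0.10), P(Y > 33) = P(X ≤ 2).
  k=0: C(33,0)·0.10^0·0.90^33 = 0.0309032
  k=1: C(33,1)·0.10^1·0.90^32 = 0.1133116
  k=2: C(33,2)·0.10^2·0.90^31 = 0.2014428
P(X ≤ 2) = 0.3456575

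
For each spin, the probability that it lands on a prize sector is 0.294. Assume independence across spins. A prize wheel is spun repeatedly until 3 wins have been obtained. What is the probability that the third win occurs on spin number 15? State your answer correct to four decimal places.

Y = trial on which the third success occurs; negative binomial, r=3, p=0.294.
P(Y=15) = C(14,2) · p^3 · (1−p)^12
= 91 · 0.025412 · 0.015334 = 0.035460

0.0355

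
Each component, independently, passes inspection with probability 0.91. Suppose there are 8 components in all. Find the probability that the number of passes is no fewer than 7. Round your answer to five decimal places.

X ~ Binomial(8, 0.91); P(X ≥ 7) = Σ C(8,k) p^k (1−p)^(8−k) over k:
  k=7: C(8,7)·0.91^7·0.09^1 = 0.3720679
  k=8: C(8,8)·0.91^8·0.09^0 = 0.4702525
Total = 0.8423205

0.84232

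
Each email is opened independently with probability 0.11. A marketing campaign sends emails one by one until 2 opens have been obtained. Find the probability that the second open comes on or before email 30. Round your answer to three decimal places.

0.857

Finishing within 30 emails ⇔ at least 2 successes in the first 30. With X ~ Binomial(30, 0.11), P(Y ≤ 30) = 1 − P(X ≤ 1).
  k=0: C(30,0)·0.11^0·0.89^30 = 0.03032
  k=1: C(30,1)·0.11^1·0.89^29 = 0.11241
1 − 0.14273 = 0.85727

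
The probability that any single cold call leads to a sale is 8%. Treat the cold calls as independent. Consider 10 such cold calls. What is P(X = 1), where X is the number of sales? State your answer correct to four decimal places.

0.3777

X ~ Binomial(n=10, p=0.08).
P(X=1) = C(10,1) · p^1 · (1−p)^9
= 10 · 0.08 · 0.47216 = 0.377729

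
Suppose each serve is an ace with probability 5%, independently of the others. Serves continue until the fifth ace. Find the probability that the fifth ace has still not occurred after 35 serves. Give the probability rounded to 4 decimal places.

Needing more than 35 serves ⇔ fewer than 5 successes in the first 35. With X ~ Binomial(35, 0.05), P(Y > 35) = P(X ≤ 4).
  k=0: C(35,0)·0.05^0·0.95^35 = 0.166083
  k=1: C(35,1)·0.05^1·0.95^34 = 0.305943
  k=2: C(35,2)·0.05^2·0.95^33 = 0.273739
  k=3: C(35,3)·0.05^3·0.95^32 = 0.158480
  k=4: C(35,4)·0.05^4·0.95^31 = 0.066729
P(X ≤ 4) = 0.970974

0.9710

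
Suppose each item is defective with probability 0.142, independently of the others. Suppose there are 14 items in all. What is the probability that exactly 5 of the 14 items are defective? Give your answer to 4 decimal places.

0.0291

X ~ Binomial(n=14, p=0.142).
P(X=5) = C(14,5) · p^5 · (1−p)^9
= 2002 · 5.7735e-05 · 0.25199 = 0.029127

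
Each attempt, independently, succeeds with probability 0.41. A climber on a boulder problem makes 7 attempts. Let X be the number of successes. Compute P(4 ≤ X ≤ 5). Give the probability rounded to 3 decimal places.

0.288

X ~ Binomial(7, 0.41); P(4 ≤ X ≤ 5) = Σ C(7,k) p^k (1−p)^(7−k) over k:
  k=4: C(7,4)·0.41^4·0.59^3 = 0.20312
  k=5: C(7,5)·0.41^5·0.59^2 = 0.08469
Total = 0.28782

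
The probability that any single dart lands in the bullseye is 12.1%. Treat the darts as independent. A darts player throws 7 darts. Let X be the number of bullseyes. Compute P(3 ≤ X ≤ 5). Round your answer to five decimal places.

0.04253

X ~ Binomial(7, 0.121); P(3 ≤ X ≤ 5) = Σ C(7,k) p^k (1−p)^(7−k) over k:
  k=3: C(7,3)·0.121^3·0.879^4 = 0.0370152
  k=4: C(7,4)·0.121^4·0.879^3 = 0.0050954
  k=5: C(7,5)·0.121^5·0.879^2 = 0.0004208
Total = 0.0425314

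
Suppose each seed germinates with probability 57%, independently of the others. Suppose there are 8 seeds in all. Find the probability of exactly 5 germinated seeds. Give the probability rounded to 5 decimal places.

0.26790

X ~ Binomial(n=8, p=0.57).
P(X=5) = C(8,5) · p^5 · (1−p)^3
= 56 · 0.060169 · 0.079507 = 0.2678969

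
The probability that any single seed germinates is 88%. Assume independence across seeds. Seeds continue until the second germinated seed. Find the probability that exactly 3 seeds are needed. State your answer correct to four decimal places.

0.1859

Y = trial on which the second success occurs; negative binomial, r=2, p=0.88.
P(Y=3) = C(2,1) · p^2 · (1−p)^1
= 2 · 0.7744 · 0.12 = 0.185856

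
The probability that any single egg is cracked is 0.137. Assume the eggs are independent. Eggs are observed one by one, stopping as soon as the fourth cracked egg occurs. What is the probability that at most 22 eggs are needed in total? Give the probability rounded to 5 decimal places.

Finishing within 22 eggs ⇔ at least 4 successes in the first 22. With X ~ Binomial(22, 0.137), P(Y ≤ 22) = 1 − P(X ≤ 3).
  k=0: C(22,0)·0.137^0·0.863^22 = 0.0391055
  k=1: C(22,1)·0.137^1·0.863^21 = 0.1365746
  k=2: C(22,2)·0.137^2·0.863^20 = 0.2276507
  k=3: C(22,3)·0.137^3·0.863^19 = 0.2409281
1 − 0.6442589 = 0.3557411

0.35574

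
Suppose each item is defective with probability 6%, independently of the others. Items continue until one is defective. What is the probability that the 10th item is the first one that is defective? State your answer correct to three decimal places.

0.034

Geometric (trials to first success), p = 0.06.
P(Y = 10) = (1−p)^9 · p = 0.57299 · 0.06 = 0.03438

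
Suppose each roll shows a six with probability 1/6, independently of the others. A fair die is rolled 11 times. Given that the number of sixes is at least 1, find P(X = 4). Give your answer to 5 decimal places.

X ~ Binomial(11, 0.166667). Want P(X=4 | X≥1) = P(X=4) / P(X≥1).
P(X=4) = C(11,4)·0.166667^4·0.833333^7 = 0.0710625
P(X≥1) = 1 − 0.1345880 = 0.8654120
Ratio = 0.0710625 / 0.8654120 = 0.0821140

0.08211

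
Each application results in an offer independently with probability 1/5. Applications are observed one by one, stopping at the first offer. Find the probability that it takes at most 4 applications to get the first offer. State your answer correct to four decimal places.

Y = number of applications to the first success; geometric, p = 0.20.
P(Y ≤ 4) = 1 − (1−p)^4 = 1 − 0.409600 = 0.590400

0.5904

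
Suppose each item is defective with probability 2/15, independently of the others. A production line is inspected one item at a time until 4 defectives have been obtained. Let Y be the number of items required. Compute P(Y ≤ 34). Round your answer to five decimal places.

Finishing within 34 items ⇔ at least 4 successes in the first 34. With X ~ Binomial(34, 0.133333), P(Y ≤ 34) = 1 − P(X ≤ 3).
  k=0: C(34,0)·0.133333^0·0.866667^34 = 0.0077085
  k=1: C(34,1)·0.133333^1·0.866667^33 = 0.0403215
  k=2: C(34,2)·0.133333^2·0.866667^32 = 0.1023546
  k=3: C(34,3)·0.133333^3·0.866667^31 = 0.1679665
1 − 0.3183511 = 0.6816489

0.68165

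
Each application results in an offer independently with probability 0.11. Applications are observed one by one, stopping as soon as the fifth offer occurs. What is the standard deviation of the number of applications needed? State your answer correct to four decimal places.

19.1773

Y = total applications until the fifth success; negative binomial with r=5, p=0.11.
SD(Y) = √[r(1−p)/p²] = √(367.768595) = 19.177294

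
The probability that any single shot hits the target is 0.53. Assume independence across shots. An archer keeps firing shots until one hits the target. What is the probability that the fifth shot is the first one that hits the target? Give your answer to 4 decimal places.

Geometric (trials to first success), p = 0.53.
P(Y = 5) = (1−p)^4 · p = 0.048797 · 0.53 = 0.025862

0.0259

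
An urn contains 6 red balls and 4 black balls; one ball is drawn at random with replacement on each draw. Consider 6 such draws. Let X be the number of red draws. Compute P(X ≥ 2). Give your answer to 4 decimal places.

X ~ Binomial(6, 0.60); P(X ≥ 2) = Σ C(6,k) p^k (1−p)^(6−k) over k:
  k=2: C(6,2)·0.60^2·0.40^4 = 0.138240
  k=3: C(6,3)·0.60^3·0.40^3 = 0.276480
  k=4: C(6,4)·0.60^4·0.40^2 = 0.311040
  k=5: C(6,5)·0.60^5·0.40^1 = 0.186624
  k=6: C(6,6)·0.60^6·0.40^0 = 0.046656
Total = 0.959040

0.9590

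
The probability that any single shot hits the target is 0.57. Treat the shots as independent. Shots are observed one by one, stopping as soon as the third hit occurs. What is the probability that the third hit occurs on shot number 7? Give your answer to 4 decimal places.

0.0950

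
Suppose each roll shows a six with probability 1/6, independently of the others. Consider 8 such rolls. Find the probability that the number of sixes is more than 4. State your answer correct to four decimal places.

0.0046

X ~ Binomial(8, 0.166667); P(X ≥ 5) = Σ C(8,k) p^k (1−p)^(8−k) over k:
  k=5: C(8,5)·0.166667^5·0.833333^3 = 0.004168
  k=6: C(8,6)·0.166667^6·0.833333^2 = 0.000417
  k=7: C(8,7)·0.166667^7·0.833333^1 = 0.000024
  k=8: C(8,8)·0.166667^8·0.833333^0 = 0.000001
Total = 0.004609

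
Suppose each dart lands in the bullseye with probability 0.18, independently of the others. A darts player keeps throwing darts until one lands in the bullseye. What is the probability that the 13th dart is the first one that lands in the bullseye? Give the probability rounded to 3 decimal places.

0.017

Geometric (trials to first success), p = 0.18.
P(Y = 13) = (1−p)^12 · p = 0.09242 · 0.18 = 0.01664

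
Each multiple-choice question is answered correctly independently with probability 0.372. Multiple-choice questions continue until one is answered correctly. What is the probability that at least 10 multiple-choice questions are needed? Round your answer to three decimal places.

0.015

Y = number of multiple-choice questions to the first success; geometric, p = 0.372.
P(Y > 9) = P(first 9 all fail) = (1−p)^9 = 0.01519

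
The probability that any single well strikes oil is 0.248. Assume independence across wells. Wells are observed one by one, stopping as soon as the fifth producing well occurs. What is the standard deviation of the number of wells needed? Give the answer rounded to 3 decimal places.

Y = total wells until the fifth success; negative binomial with r=5, p=0.248.
SD(Y) = √[r(1−p)/p²] = √(61.13424) = 7.81884

7.819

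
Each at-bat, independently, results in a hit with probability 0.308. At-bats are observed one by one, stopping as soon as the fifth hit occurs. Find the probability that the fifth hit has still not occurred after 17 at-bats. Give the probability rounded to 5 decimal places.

0.36138

Needing more than 17 at-bats ⇔ fewer than 5 successes in the first 17. With X ~ Binomial(17, 0.308), P(Y > 17) = P(X ≤ 4).
  k=0: C(17,0)·0.308^0·0.692^17 = 0.0019134
  k=1: C(17,1)·0.308^1·0.692^16 = 0.0144776
  k=2: C(17,2)·0.308^2·0.692^15 = 0.0515504
  k=3: C(17,3)·0.308^3·0.692^14 = 0.1147219
  k=4: C(17,4)·0.308^4·0.692^13 = 0.1787142
P(X ≤ 4) = 0.3613775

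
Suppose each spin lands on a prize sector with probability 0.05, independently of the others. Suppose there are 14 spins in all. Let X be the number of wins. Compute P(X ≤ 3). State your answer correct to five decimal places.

0.99583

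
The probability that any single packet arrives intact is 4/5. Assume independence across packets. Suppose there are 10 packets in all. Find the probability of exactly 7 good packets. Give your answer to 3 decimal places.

X ~ Binomial(n=10, p=0.80).
P(X=7) = C(10,7) · p^7 · (1−p)^3
= 120 · 0.20972 · 0.008 = 0.20133

0.201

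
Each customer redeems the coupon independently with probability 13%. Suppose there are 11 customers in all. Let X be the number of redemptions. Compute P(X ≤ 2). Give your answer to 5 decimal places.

0.83679

X ~ Binomial(11, 0.13); P(X ≤ 2) = Σ C(11,k) p^k (1−p)^(11−k) over k:
  k=0: C(11,0)·0.13^0·0.87^11 = 0.2161284
  k=1: C(11,1)·0.13^1·0.87^10 = 0.3552455
  k=2: C(11,2)·0.13^2·0.87^9 = 0.2654133
Total = 0.8367871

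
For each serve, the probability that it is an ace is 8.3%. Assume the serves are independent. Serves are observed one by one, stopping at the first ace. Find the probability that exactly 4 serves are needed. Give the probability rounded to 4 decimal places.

Geometric (trials to first success), p = 0.083.
P(Y = 4) = (1−p)^3 · p = 0.7711 · 0.083 = 0.064001

0.0640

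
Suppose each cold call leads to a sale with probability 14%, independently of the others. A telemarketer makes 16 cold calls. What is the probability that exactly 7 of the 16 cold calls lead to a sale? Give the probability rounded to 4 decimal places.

0.0031

X ~ Binomial(n=16, p=0.14).
P(X=7) = C(16,7) · p^7 · (1−p)^9
= 11440 · 1.0541e-06 · 0.25733 = 0.003103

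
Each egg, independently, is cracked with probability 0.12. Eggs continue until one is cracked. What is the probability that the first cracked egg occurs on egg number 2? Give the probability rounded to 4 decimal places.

0.1056

Geometric (trials to first success), p = 0.12.
P(Y = 2) = (1−p)^1 · p = 0.88 · 0.12 = 0.105600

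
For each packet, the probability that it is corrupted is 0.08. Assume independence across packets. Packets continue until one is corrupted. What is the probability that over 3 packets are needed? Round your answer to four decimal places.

0.7787

Y = number of packets to the first success; geometric, p = 0.08.
P(Y > 3) = P(first 3 all fail) = (1−p)^3 = 0.778688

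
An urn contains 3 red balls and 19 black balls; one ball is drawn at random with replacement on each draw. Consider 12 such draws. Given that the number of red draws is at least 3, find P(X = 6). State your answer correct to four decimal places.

0.0113

X ~ Binomial(12, 0.136364). Want P(X=6 | X≥3) = P(X=6) / P(X≥3).
P(X=6) = C(12,6)·0.136364^6·0.863636^6 = 0.002465
P(X≥3) = 1 − 0.172175 − 0.326227 − 0.283302 = 0.218295
Ratio = 0.002465 / 0.218295 = 0.011293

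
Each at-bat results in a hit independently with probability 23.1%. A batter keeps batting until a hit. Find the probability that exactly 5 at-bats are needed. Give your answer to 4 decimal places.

Geometric (trials to first success), p = 0.231.
P(Y = 5) = (1−p)^4 · p = 0.34971 · 0.231 = 0.080783

0.0808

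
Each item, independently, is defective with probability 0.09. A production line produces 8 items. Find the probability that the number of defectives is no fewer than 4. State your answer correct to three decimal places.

0.003

X ~ Binomial(8, 0.09); P(X ≥ 4) = Σ C(8,k) p^k (1−p)^(8−k) over k:
  k=4: C(8,4)·0.09^4·0.91^4 = 0.00315
  k=5: C(8,5)·0.09^5·0.91^3 = 0.00025
  k=6: C(8,6)·0.09^6·0.91^2 = 0.00001
  k=7: C(8,7)·0.09^7·0.91^1 = 0.00000
  k=8: C(8,8)·0.09^8·0.91^0 = 0.00000
Total = 0.00341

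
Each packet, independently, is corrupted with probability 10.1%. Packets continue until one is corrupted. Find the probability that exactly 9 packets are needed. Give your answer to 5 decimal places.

Geometric (trials to first success), p = 0.101.
P(Y = 9) = (1−p)^8 · p = 0.42666 · 0.101 = 0.0430922

0.04309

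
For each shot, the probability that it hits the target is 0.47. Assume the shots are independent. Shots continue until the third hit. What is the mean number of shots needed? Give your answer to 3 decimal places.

Y = total shots until the third success; negative binomial with r=3, p=0.47.
E[Y] = r / p = 3 / 0.47 = 6.38298

6.383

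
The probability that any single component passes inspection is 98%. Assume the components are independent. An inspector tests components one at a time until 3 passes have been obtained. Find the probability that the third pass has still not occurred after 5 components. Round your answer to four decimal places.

Needing more than 5 components ⇔ fewer than 3 successes in the first 5. With X ~ Binomial(5, 0.98), P(Y > 5) = P(X ≤ 2).
  k=0: C(5,0)·0.98^0·0.02^5 = 0.000000
  k=1: C(5,1)·0.98^1·0.02^4 = 0.000001
  k=2: C(5,2)·0.98^2·0.02^3 = 0.000077
P(X ≤ 2) = 0.000078

0.0001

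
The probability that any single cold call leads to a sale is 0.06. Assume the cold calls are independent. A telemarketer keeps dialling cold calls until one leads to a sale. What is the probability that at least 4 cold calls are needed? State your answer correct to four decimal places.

0.8306

Y = number of cold calls to the first success; geometric, p = 0.06.
P(Y > 3) = P(first 3 all fail) = (1−p)^3 = 0.830584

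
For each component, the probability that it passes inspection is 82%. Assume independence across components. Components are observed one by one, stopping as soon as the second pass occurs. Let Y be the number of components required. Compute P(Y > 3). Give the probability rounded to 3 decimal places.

Needing more than 3 components ⇔ fewer than 2 successes in the first 3. With X ~ Binomial(3, 0.82), P(Y > 3) = P(X ≤ 1).
  k=0: C(3,0)·0.82^0·0.18^3 = 0.00583
  k=1: C(3,1)·0.82^1·0.18^2 = 0.07970
P(X ≤ 1) = 0.08554

0.086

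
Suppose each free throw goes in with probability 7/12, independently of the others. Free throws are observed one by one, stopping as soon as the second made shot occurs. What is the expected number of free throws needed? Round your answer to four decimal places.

Y = total free throws until the second success; negative binomial with r=2, p=0.583333.
E[Y] = r / p = 2 / 0.583333 = 3.428571

3.4286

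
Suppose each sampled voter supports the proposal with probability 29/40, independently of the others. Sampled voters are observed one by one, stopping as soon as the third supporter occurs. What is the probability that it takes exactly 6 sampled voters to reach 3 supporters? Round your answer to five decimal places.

Y = trial on which the third success occurs; negative binomial, r=3, p=0.725.
P(Y=6) = C(5,2) · p^3 · (1−p)^3
= 10 · 0.38108 · 0.020797 = 0.0792523

0.07925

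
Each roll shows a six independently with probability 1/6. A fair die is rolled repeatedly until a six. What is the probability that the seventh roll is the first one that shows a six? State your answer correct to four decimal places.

0.0558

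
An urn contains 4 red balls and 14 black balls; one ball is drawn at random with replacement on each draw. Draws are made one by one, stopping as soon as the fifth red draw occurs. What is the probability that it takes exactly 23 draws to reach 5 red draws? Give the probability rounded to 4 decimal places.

0.0430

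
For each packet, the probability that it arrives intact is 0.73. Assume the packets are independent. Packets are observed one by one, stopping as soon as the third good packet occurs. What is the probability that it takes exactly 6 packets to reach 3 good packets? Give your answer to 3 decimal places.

Y = trial on which the third success occurs; negative binomial, r=3, p=0.73.
P(Y=6) = C(5,2) · p^3 · (1−p)^3
= 10 · 0.38902 · 0.019683 = 0.07657

0.077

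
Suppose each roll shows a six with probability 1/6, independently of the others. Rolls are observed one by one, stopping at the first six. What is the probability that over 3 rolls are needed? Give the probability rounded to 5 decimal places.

0.57870

Y = number of rolls to the first success; geometric, p = 0.166667.
P(Y > 3) = P(first 3 all fail) = (1−p)^3 = 0.5787037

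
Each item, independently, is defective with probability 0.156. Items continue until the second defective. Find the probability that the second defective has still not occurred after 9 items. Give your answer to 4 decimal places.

Needing more than 9 items ⇔ fewer than 2 successes in the first 9. With X ~ Binomial(9, 0.156), P(Y > 9) = P(X ≤ 1).
  k=0: C(9,0)·0.156^0·0.844^9 = 0.217311
  k=1: C(9,1)·0.156^1·0.844^8 = 0.361499
P(X ≤ 1) = 0.578810

0.5788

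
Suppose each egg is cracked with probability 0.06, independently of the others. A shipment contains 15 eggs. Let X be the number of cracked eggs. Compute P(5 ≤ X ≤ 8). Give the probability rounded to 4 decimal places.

X ~ Binomial(15, 0.06); P(5 ≤ X ≤ 8) = Σ C(15,k) p^k (1−p)^(15−k) over k:
  k=5: C(15,5)·0.06^5·0.94^10 = 0.001258
  k=6: C(15,6)·0.06^6·0.94^9 = 0.000134
  k=7: C(15,7)·0.06^7·0.94^8 = 0.000011
  k=8: C(15,8)·0.06^8·0.94^7 = 0.000001
Total = 0.001403

0.0014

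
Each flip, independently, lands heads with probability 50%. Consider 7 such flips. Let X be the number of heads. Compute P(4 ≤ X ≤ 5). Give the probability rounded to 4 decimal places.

0.4375

X ~ Binomial(7, 0.50); P(4 ≤ X ≤ 5) = Σ C(7,k) p^k (1−p)^(7−k) over k:
  k=4: C(7,4)·0.50^4·0.50^3 = 0.273438
  k=5: C(7,5)·0.50^5·0.50^2 = 0.164062
Total = 0.437500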